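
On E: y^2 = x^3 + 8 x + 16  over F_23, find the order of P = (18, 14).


Compute successive multiples of P until we hit O:
  1P = (18, 14)
  2P = (16, 10)
  3P = (16, 13)
  4P = (18, 9)
  5P = O

ord(P) = 5


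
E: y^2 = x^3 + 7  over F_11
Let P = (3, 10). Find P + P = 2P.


Doubling: s = (3 x1^2 + a) / (2 y1)
s = (3*3^2 + 0) / (2*10) mod 11 = 3
x3 = s^2 - 2 x1 mod 11 = 3^2 - 2*3 = 3
y3 = s (x1 - x3) - y1 mod 11 = 3 * (3 - 3) - 10 = 1

2P = (3, 1)


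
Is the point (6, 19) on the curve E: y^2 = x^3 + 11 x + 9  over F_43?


Check whether y^2 = x^3 + 11 x + 9 (mod 43) for (x, y) = (6, 19).
LHS: y^2 = 19^2 mod 43 = 17
RHS: x^3 + 11 x + 9 = 6^3 + 11*6 + 9 mod 43 = 33
LHS != RHS

No, not on the curve


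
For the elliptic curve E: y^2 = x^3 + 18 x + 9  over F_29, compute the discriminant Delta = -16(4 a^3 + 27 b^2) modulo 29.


4 a^3 + 27 b^2 = 4*18^3 + 27*9^2 = 23328 + 2187 = 25515
Delta = -16 * (25515) = -408240
Delta mod 29 = 22

Delta = 22 (mod 29)


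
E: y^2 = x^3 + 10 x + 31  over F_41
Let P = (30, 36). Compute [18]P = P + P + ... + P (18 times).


k = 18 = 10010_2 (binary, LSB first: 01001)
Double-and-add from P = (30, 36):
  bit 0 = 0: acc unchanged = O
  bit 1 = 1: acc = O + (32, 14) = (32, 14)
  bit 2 = 0: acc unchanged = (32, 14)
  bit 3 = 0: acc unchanged = (32, 14)
  bit 4 = 1: acc = (32, 14) + (26, 27) = (23, 28)

18P = (23, 28)


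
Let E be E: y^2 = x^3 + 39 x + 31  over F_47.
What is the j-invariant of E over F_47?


Delta = -16(4 a^3 + 27 b^2) mod 47 = 8
-1728 * (4 a)^3 = -1728 * (4*39)^3 mod 47 = 42
j = 42 * 8^(-1) mod 47 = 17

j = 17 (mod 47)


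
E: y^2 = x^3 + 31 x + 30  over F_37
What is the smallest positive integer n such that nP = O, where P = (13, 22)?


Compute successive multiples of P until we hit O:
  1P = (13, 22)
  2P = (32, 3)
  3P = (30, 32)
  4P = (22, 1)
  5P = (28, 13)
  6P = (23, 21)
  7P = (11, 0)
  8P = (23, 16)
  ... (continuing to 14P)
  14P = O

ord(P) = 14


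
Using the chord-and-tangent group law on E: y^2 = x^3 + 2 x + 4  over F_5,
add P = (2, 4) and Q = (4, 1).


P != Q, so use the chord formula.
s = (y2 - y1) / (x2 - x1) = (2) / (2) mod 5 = 1
x3 = s^2 - x1 - x2 mod 5 = 1^2 - 2 - 4 = 0
y3 = s (x1 - x3) - y1 mod 5 = 1 * (2 - 0) - 4 = 3

P + Q = (0, 3)


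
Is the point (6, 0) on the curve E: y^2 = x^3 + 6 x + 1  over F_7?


Check whether y^2 = x^3 + 6 x + 1 (mod 7) for (x, y) = (6, 0).
LHS: y^2 = 0^2 mod 7 = 0
RHS: x^3 + 6 x + 1 = 6^3 + 6*6 + 1 mod 7 = 1
LHS != RHS

No, not on the curve


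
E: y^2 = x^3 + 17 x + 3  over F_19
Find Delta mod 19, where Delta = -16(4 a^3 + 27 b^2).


4 a^3 + 27 b^2 = 4*17^3 + 27*3^2 = 19652 + 243 = 19895
Delta = -16 * (19895) = -318320
Delta mod 19 = 6

Delta = 6 (mod 19)


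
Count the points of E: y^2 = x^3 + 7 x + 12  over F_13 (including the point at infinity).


For each x in F_13, count y with y^2 = x^3 + 7 x + 12 mod 13:
  x = 0: RHS = 12, y in [5, 8]  -> 2 point(s)
  x = 4: RHS = 0, y in [0]  -> 1 point(s)
  x = 5: RHS = 3, y in [4, 9]  -> 2 point(s)
  x = 6: RHS = 10, y in [6, 7]  -> 2 point(s)
  x = 7: RHS = 1, y in [1, 12]  -> 2 point(s)
  x = 10: RHS = 3, y in [4, 9]  -> 2 point(s)
  x = 11: RHS = 3, y in [4, 9]  -> 2 point(s)
  x = 12: RHS = 4, y in [2, 11]  -> 2 point(s)
Affine points: 15. Add the point at infinity: total = 16.

#E(F_13) = 16


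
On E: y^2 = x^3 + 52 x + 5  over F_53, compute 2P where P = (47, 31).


Doubling: s = (3 x1^2 + a) / (2 y1)
s = (3*47^2 + 52) / (2*31) mod 53 = 6
x3 = s^2 - 2 x1 mod 53 = 6^2 - 2*47 = 48
y3 = s (x1 - x3) - y1 mod 53 = 6 * (47 - 48) - 31 = 16

2P = (48, 16)


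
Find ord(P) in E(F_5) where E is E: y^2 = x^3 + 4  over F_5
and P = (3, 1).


Compute successive multiples of P until we hit O:
  1P = (3, 1)
  2P = (0, 2)
  3P = (1, 0)
  4P = (0, 3)
  5P = (3, 4)
  6P = O

ord(P) = 6


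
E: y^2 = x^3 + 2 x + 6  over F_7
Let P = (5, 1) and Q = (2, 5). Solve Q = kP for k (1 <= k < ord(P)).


Enumerate multiples of P until we hit Q = (2, 5):
  1P = (5, 1)
  2P = (4, 6)
  3P = (2, 5)
Match found at i = 3.

k = 3


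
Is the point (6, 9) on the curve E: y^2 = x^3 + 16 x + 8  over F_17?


Check whether y^2 = x^3 + 16 x + 8 (mod 17) for (x, y) = (6, 9).
LHS: y^2 = 9^2 mod 17 = 13
RHS: x^3 + 16 x + 8 = 6^3 + 16*6 + 8 mod 17 = 14
LHS != RHS

No, not on the curve


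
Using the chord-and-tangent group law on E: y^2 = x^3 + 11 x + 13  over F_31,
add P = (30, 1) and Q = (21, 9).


P != Q, so use the chord formula.
s = (y2 - y1) / (x2 - x1) = (8) / (22) mod 31 = 6
x3 = s^2 - x1 - x2 mod 31 = 6^2 - 30 - 21 = 16
y3 = s (x1 - x3) - y1 mod 31 = 6 * (30 - 16) - 1 = 21

P + Q = (16, 21)


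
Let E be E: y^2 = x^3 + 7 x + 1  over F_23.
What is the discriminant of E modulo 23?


4 a^3 + 27 b^2 = 4*7^3 + 27*1^2 = 1372 + 27 = 1399
Delta = -16 * (1399) = -22384
Delta mod 23 = 18

Delta = 18 (mod 23)


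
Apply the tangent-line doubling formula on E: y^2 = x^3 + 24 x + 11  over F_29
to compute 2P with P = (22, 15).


Doubling: s = (3 x1^2 + a) / (2 y1)
s = (3*22^2 + 24) / (2*15) mod 29 = 26
x3 = s^2 - 2 x1 mod 29 = 26^2 - 2*22 = 23
y3 = s (x1 - x3) - y1 mod 29 = 26 * (22 - 23) - 15 = 17

2P = (23, 17)


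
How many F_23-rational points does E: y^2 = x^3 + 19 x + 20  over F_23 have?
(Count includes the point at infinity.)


For each x in F_23, count y with y^2 = x^3 + 19 x + 20 mod 23:
  x = 3: RHS = 12, y in [9, 14]  -> 2 point(s)
  x = 7: RHS = 13, y in [6, 17]  -> 2 point(s)
  x = 9: RHS = 0, y in [0]  -> 1 point(s)
  x = 13: RHS = 3, y in [7, 16]  -> 2 point(s)
  x = 15: RHS = 0, y in [0]  -> 1 point(s)
  x = 16: RHS = 4, y in [2, 21]  -> 2 point(s)
  x = 17: RHS = 12, y in [9, 14]  -> 2 point(s)
  x = 19: RHS = 18, y in [8, 15]  -> 2 point(s)
  x = 22: RHS = 0, y in [0]  -> 1 point(s)
Affine points: 15. Add the point at infinity: total = 16.

#E(F_23) = 16


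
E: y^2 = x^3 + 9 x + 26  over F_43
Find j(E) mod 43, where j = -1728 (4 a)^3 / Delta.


Delta = -16(4 a^3 + 27 b^2) mod 43 = 23
-1728 * (4 a)^3 = -1728 * (4*9)^3 mod 43 = 35
j = 35 * 23^(-1) mod 43 = 9

j = 9 (mod 43)


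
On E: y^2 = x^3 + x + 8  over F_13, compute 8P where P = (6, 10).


k = 8 = 1000_2 (binary, LSB first: 0001)
Double-and-add from P = (6, 10):
  bit 0 = 0: acc unchanged = O
  bit 1 = 0: acc unchanged = O
  bit 2 = 0: acc unchanged = O
  bit 3 = 1: acc = O + (6, 3) = (6, 3)

8P = (6, 3)


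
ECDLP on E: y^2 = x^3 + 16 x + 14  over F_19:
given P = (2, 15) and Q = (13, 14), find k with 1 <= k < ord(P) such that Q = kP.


Enumerate multiples of P until we hit Q = (13, 14):
  1P = (2, 15)
  2P = (13, 14)
Match found at i = 2.

k = 2


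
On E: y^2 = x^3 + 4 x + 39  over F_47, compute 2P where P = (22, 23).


Doubling: s = (3 x1^2 + a) / (2 y1)
s = (3*22^2 + 4) / (2*23) mod 47 = 1
x3 = s^2 - 2 x1 mod 47 = 1^2 - 2*22 = 4
y3 = s (x1 - x3) - y1 mod 47 = 1 * (22 - 4) - 23 = 42

2P = (4, 42)


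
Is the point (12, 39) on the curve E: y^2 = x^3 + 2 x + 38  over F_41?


Check whether y^2 = x^3 + 2 x + 38 (mod 41) for (x, y) = (12, 39).
LHS: y^2 = 39^2 mod 41 = 4
RHS: x^3 + 2 x + 38 = 12^3 + 2*12 + 38 mod 41 = 27
LHS != RHS

No, not on the curve


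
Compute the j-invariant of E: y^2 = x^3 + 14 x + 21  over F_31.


Delta = -16(4 a^3 + 27 b^2) mod 31 = 13
-1728 * (4 a)^3 = -1728 * (4*14)^3 mod 31 = 8
j = 8 * 13^(-1) mod 31 = 3

j = 3 (mod 31)


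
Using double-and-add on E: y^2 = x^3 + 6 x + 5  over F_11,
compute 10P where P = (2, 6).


k = 10 = 1010_2 (binary, LSB first: 0101)
Double-and-add from P = (2, 6):
  bit 0 = 0: acc unchanged = O
  bit 1 = 1: acc = O + (1, 1) = (1, 1)
  bit 2 = 0: acc unchanged = (1, 1)
  bit 3 = 1: acc = (1, 1) + (7, 4) = (6, 2)

10P = (6, 2)


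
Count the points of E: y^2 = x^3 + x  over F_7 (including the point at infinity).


For each x in F_7, count y with y^2 = x^3 + 1 x + 0 mod 7:
  x = 0: RHS = 0, y in [0]  -> 1 point(s)
  x = 1: RHS = 2, y in [3, 4]  -> 2 point(s)
  x = 3: RHS = 2, y in [3, 4]  -> 2 point(s)
  x = 5: RHS = 4, y in [2, 5]  -> 2 point(s)
Affine points: 7. Add the point at infinity: total = 8.

#E(F_7) = 8


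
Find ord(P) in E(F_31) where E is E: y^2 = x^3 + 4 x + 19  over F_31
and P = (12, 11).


Compute successive multiples of P until we hit O:
  1P = (12, 11)
  2P = (17, 28)
  3P = (21, 8)
  4P = (5, 28)
  5P = (18, 8)
  6P = (9, 3)
  7P = (24, 19)
  8P = (23, 23)
  ... (continuing to 39P)
  39P = O

ord(P) = 39


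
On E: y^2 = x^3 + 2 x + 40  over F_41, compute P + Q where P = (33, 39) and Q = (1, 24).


P != Q, so use the chord formula.
s = (y2 - y1) / (x2 - x1) = (26) / (9) mod 41 = 12
x3 = s^2 - x1 - x2 mod 41 = 12^2 - 33 - 1 = 28
y3 = s (x1 - x3) - y1 mod 41 = 12 * (33 - 28) - 39 = 21

P + Q = (28, 21)


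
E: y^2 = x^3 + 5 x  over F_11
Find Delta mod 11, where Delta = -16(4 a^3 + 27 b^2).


4 a^3 + 27 b^2 = 4*5^3 + 27*0^2 = 500 + 0 = 500
Delta = -16 * (500) = -8000
Delta mod 11 = 8

Delta = 8 (mod 11)


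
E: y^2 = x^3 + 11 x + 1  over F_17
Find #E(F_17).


For each x in F_17, count y with y^2 = x^3 + 11 x + 1 mod 17:
  x = 0: RHS = 1, y in [1, 16]  -> 2 point(s)
  x = 1: RHS = 13, y in [8, 9]  -> 2 point(s)
  x = 7: RHS = 13, y in [8, 9]  -> 2 point(s)
  x = 9: RHS = 13, y in [8, 9]  -> 2 point(s)
  x = 11: RHS = 8, y in [5, 12]  -> 2 point(s)
  x = 12: RHS = 8, y in [5, 12]  -> 2 point(s)
  x = 14: RHS = 9, y in [3, 14]  -> 2 point(s)
Affine points: 14. Add the point at infinity: total = 15.

#E(F_17) = 15


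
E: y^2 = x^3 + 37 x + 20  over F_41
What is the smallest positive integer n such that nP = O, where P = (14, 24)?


Compute successive multiples of P until we hit O:
  1P = (14, 24)
  2P = (5, 24)
  3P = (22, 17)
  4P = (0, 15)
  5P = (18, 32)
  6P = (13, 19)
  7P = (39, 15)
  8P = (33, 14)
  ... (continuing to 20P)
  20P = O

ord(P) = 20


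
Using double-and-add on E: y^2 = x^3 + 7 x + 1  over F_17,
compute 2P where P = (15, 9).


k = 2 = 10_2 (binary, LSB first: 01)
Double-and-add from P = (15, 9):
  bit 0 = 0: acc unchanged = O
  bit 1 = 1: acc = O + (8, 5) = (8, 5)

2P = (8, 5)


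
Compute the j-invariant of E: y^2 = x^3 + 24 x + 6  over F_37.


Delta = -16(4 a^3 + 27 b^2) mod 37 = 33
-1728 * (4 a)^3 = -1728 * (4*24)^3 mod 37 = 23
j = 23 * 33^(-1) mod 37 = 22

j = 22 (mod 37)


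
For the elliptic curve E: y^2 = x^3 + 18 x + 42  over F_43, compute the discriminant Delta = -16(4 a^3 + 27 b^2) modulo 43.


4 a^3 + 27 b^2 = 4*18^3 + 27*42^2 = 23328 + 47628 = 70956
Delta = -16 * (70956) = -1135296
Delta mod 43 = 33

Delta = 33 (mod 43)


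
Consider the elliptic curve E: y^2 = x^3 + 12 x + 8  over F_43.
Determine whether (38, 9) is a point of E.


Check whether y^2 = x^3 + 12 x + 8 (mod 43) for (x, y) = (38, 9).
LHS: y^2 = 9^2 mod 43 = 38
RHS: x^3 + 12 x + 8 = 38^3 + 12*38 + 8 mod 43 = 38
LHS = RHS

Yes, on the curve


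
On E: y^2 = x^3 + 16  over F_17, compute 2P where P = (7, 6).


Doubling: s = (3 x1^2 + a) / (2 y1)
s = (3*7^2 + 0) / (2*6) mod 17 = 8
x3 = s^2 - 2 x1 mod 17 = 8^2 - 2*7 = 16
y3 = s (x1 - x3) - y1 mod 17 = 8 * (7 - 16) - 6 = 7

2P = (16, 7)


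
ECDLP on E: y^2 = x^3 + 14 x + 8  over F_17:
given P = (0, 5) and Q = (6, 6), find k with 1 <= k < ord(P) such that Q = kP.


Enumerate multiples of P until we hit Q = (6, 6):
  1P = (0, 5)
  2P = (4, 3)
  3P = (9, 8)
  4P = (10, 3)
  5P = (5, 13)
  6P = (3, 14)
  7P = (6, 11)
  8P = (12, 0)
  9P = (6, 6)
Match found at i = 9.

k = 9


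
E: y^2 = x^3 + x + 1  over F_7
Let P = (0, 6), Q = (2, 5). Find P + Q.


P != Q, so use the chord formula.
s = (y2 - y1) / (x2 - x1) = (6) / (2) mod 7 = 3
x3 = s^2 - x1 - x2 mod 7 = 3^2 - 0 - 2 = 0
y3 = s (x1 - x3) - y1 mod 7 = 3 * (0 - 0) - 6 = 1

P + Q = (0, 1)


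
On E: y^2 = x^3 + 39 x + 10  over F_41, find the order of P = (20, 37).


Compute successive multiples of P until we hit O:
  1P = (20, 37)
  2P = (17, 16)
  3P = (12, 19)
  4P = (32, 18)
  5P = (14, 15)
  6P = (25, 13)
  7P = (1, 3)
  8P = (19, 36)
  ... (continuing to 46P)
  46P = O

ord(P) = 46


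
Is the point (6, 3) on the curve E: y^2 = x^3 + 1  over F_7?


Check whether y^2 = x^3 + 0 x + 1 (mod 7) for (x, y) = (6, 3).
LHS: y^2 = 3^2 mod 7 = 2
RHS: x^3 + 0 x + 1 = 6^3 + 0*6 + 1 mod 7 = 0
LHS != RHS

No, not on the curve


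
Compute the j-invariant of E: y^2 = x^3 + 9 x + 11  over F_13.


Delta = -16(4 a^3 + 27 b^2) mod 13 = 2
-1728 * (4 a)^3 = -1728 * (4*9)^3 mod 13 = 12
j = 12 * 2^(-1) mod 13 = 6

j = 6 (mod 13)


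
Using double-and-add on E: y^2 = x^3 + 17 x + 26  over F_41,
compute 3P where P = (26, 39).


k = 3 = 11_2 (binary, LSB first: 11)
Double-and-add from P = (26, 39):
  bit 0 = 1: acc = O + (26, 39) = (26, 39)
  bit 1 = 1: acc = (26, 39) + (29, 29) = (29, 12)

3P = (29, 12)


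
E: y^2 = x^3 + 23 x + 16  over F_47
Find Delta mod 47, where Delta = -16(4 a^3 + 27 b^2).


4 a^3 + 27 b^2 = 4*23^3 + 27*16^2 = 48668 + 6912 = 55580
Delta = -16 * (55580) = -889280
Delta mod 47 = 7

Delta = 7 (mod 47)


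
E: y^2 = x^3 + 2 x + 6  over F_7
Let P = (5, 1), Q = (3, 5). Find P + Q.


P != Q, so use the chord formula.
s = (y2 - y1) / (x2 - x1) = (4) / (5) mod 7 = 5
x3 = s^2 - x1 - x2 mod 7 = 5^2 - 5 - 3 = 3
y3 = s (x1 - x3) - y1 mod 7 = 5 * (5 - 3) - 1 = 2

P + Q = (3, 2)


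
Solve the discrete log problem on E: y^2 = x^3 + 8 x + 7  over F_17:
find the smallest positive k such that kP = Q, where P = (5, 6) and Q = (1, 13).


Enumerate multiples of P until we hit Q = (1, 13):
  1P = (5, 6)
  2P = (16, 10)
  3P = (4, 16)
  4P = (6, 4)
  5P = (10, 4)
  6P = (11, 10)
  7P = (9, 14)
  8P = (7, 7)
  9P = (1, 13)
Match found at i = 9.

k = 9


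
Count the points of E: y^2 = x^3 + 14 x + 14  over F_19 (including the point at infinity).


For each x in F_19, count y with y^2 = x^3 + 14 x + 14 mod 19:
  x = 3: RHS = 7, y in [8, 11]  -> 2 point(s)
  x = 4: RHS = 1, y in [1, 18]  -> 2 point(s)
  x = 5: RHS = 0, y in [0]  -> 1 point(s)
  x = 8: RHS = 11, y in [7, 12]  -> 2 point(s)
  x = 11: RHS = 17, y in [6, 13]  -> 2 point(s)
  x = 14: RHS = 9, y in [3, 16]  -> 2 point(s)
  x = 17: RHS = 16, y in [4, 15]  -> 2 point(s)
Affine points: 13. Add the point at infinity: total = 14.

#E(F_19) = 14


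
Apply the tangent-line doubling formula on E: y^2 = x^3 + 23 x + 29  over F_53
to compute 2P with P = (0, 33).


Doubling: s = (3 x1^2 + a) / (2 y1)
s = (3*0^2 + 23) / (2*33) mod 53 = 14
x3 = s^2 - 2 x1 mod 53 = 14^2 - 2*0 = 37
y3 = s (x1 - x3) - y1 mod 53 = 14 * (0 - 37) - 33 = 32

2P = (37, 32)


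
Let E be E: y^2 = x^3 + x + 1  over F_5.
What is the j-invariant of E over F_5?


Delta = -16(4 a^3 + 27 b^2) mod 5 = 4
-1728 * (4 a)^3 = -1728 * (4*1)^3 mod 5 = 3
j = 3 * 4^(-1) mod 5 = 2

j = 2 (mod 5)


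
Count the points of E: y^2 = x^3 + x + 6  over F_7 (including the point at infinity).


For each x in F_7, count y with y^2 = x^3 + 1 x + 6 mod 7:
  x = 1: RHS = 1, y in [1, 6]  -> 2 point(s)
  x = 2: RHS = 2, y in [3, 4]  -> 2 point(s)
  x = 3: RHS = 1, y in [1, 6]  -> 2 point(s)
  x = 4: RHS = 4, y in [2, 5]  -> 2 point(s)
  x = 6: RHS = 4, y in [2, 5]  -> 2 point(s)
Affine points: 10. Add the point at infinity: total = 11.

#E(F_7) = 11


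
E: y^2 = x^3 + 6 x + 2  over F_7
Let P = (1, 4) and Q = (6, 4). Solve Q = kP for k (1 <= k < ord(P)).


Enumerate multiples of P until we hit Q = (6, 4):
  1P = (1, 4)
  2P = (2, 1)
  3P = (6, 4)
Match found at i = 3.

k = 3


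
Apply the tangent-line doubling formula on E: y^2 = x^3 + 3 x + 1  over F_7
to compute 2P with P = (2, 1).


Doubling: s = (3 x1^2 + a) / (2 y1)
s = (3*2^2 + 3) / (2*1) mod 7 = 4
x3 = s^2 - 2 x1 mod 7 = 4^2 - 2*2 = 5
y3 = s (x1 - x3) - y1 mod 7 = 4 * (2 - 5) - 1 = 1

2P = (5, 1)


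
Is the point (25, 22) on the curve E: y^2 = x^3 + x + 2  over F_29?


Check whether y^2 = x^3 + 1 x + 2 (mod 29) for (x, y) = (25, 22).
LHS: y^2 = 22^2 mod 29 = 20
RHS: x^3 + 1 x + 2 = 25^3 + 1*25 + 2 mod 29 = 21
LHS != RHS

No, not on the curve


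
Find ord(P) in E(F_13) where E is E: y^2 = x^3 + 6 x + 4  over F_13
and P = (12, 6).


Compute successive multiples of P until we hit O:
  1P = (12, 6)
  2P = (5, 9)
  3P = (6, 10)
  4P = (7, 8)
  5P = (3, 6)
  6P = (11, 7)
  7P = (4, 12)
  8P = (0, 11)
  ... (continuing to 17P)
  17P = O

ord(P) = 17


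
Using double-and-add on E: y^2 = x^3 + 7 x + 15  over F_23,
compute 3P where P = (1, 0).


k = 3 = 11_2 (binary, LSB first: 11)
Double-and-add from P = (1, 0):
  bit 0 = 1: acc = O + (1, 0) = (1, 0)
  bit 1 = 1: acc = (1, 0) + O = (1, 0)

3P = (1, 0)


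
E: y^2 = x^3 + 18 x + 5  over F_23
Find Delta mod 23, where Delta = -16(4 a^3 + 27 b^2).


4 a^3 + 27 b^2 = 4*18^3 + 27*5^2 = 23328 + 675 = 24003
Delta = -16 * (24003) = -384048
Delta mod 23 = 6

Delta = 6 (mod 23)


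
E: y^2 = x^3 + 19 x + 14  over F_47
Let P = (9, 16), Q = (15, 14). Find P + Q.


P != Q, so use the chord formula.
s = (y2 - y1) / (x2 - x1) = (45) / (6) mod 47 = 31
x3 = s^2 - x1 - x2 mod 47 = 31^2 - 9 - 15 = 44
y3 = s (x1 - x3) - y1 mod 47 = 31 * (9 - 44) - 16 = 27

P + Q = (44, 27)


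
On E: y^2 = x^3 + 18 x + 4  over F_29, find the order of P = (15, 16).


Compute successive multiples of P until we hit O:
  1P = (15, 16)
  2P = (0, 27)
  3P = (5, 25)
  4P = (13, 17)
  5P = (23, 17)
  6P = (25, 19)
  7P = (12, 11)
  8P = (8, 15)
  ... (continuing to 39P)
  39P = O

ord(P) = 39


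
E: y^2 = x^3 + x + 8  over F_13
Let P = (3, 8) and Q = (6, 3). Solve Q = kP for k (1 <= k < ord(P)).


Enumerate multiples of P until we hit Q = (6, 3):
  1P = (3, 8)
  2P = (6, 3)
Match found at i = 2.

k = 2


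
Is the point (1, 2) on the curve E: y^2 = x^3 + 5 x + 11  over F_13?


Check whether y^2 = x^3 + 5 x + 11 (mod 13) for (x, y) = (1, 2).
LHS: y^2 = 2^2 mod 13 = 4
RHS: x^3 + 5 x + 11 = 1^3 + 5*1 + 11 mod 13 = 4
LHS = RHS

Yes, on the curve


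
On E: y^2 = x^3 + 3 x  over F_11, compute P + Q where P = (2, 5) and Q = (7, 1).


P != Q, so use the chord formula.
s = (y2 - y1) / (x2 - x1) = (7) / (5) mod 11 = 8
x3 = s^2 - x1 - x2 mod 11 = 8^2 - 2 - 7 = 0
y3 = s (x1 - x3) - y1 mod 11 = 8 * (2 - 0) - 5 = 0

P + Q = (0, 0)


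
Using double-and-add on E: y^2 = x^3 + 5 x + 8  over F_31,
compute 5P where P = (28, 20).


k = 5 = 101_2 (binary, LSB first: 101)
Double-and-add from P = (28, 20):
  bit 0 = 1: acc = O + (28, 20) = (28, 20)
  bit 1 = 0: acc unchanged = (28, 20)
  bit 2 = 1: acc = (28, 20) + (19, 24) = (24, 23)

5P = (24, 23)


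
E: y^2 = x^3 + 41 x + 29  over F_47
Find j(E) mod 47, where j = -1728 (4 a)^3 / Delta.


Delta = -16(4 a^3 + 27 b^2) mod 47 = 4
-1728 * (4 a)^3 = -1728 * (4*41)^3 mod 47 = 28
j = 28 * 4^(-1) mod 47 = 7

j = 7 (mod 47)


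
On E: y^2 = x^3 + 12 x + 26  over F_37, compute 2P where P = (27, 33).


Doubling: s = (3 x1^2 + a) / (2 y1)
s = (3*27^2 + 12) / (2*33) mod 37 = 35
x3 = s^2 - 2 x1 mod 37 = 35^2 - 2*27 = 24
y3 = s (x1 - x3) - y1 mod 37 = 35 * (27 - 24) - 33 = 35

2P = (24, 35)


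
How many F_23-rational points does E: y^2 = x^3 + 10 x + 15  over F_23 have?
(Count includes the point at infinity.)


For each x in F_23, count y with y^2 = x^3 + 10 x + 15 mod 23:
  x = 1: RHS = 3, y in [7, 16]  -> 2 point(s)
  x = 3: RHS = 3, y in [7, 16]  -> 2 point(s)
  x = 4: RHS = 4, y in [2, 21]  -> 2 point(s)
  x = 5: RHS = 6, y in [11, 12]  -> 2 point(s)
  x = 8: RHS = 9, y in [3, 20]  -> 2 point(s)
  x = 9: RHS = 6, y in [11, 12]  -> 2 point(s)
  x = 12: RHS = 0, y in [0]  -> 1 point(s)
  x = 14: RHS = 1, y in [1, 22]  -> 2 point(s)
  x = 16: RHS = 16, y in [4, 19]  -> 2 point(s)
  x = 18: RHS = 1, y in [1, 22]  -> 2 point(s)
  x = 19: RHS = 3, y in [7, 16]  -> 2 point(s)
  x = 20: RHS = 4, y in [2, 21]  -> 2 point(s)
  x = 22: RHS = 4, y in [2, 21]  -> 2 point(s)
Affine points: 25. Add the point at infinity: total = 26.

#E(F_23) = 26


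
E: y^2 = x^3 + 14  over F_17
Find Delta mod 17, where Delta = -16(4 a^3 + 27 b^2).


4 a^3 + 27 b^2 = 4*0^3 + 27*14^2 = 0 + 5292 = 5292
Delta = -16 * (5292) = -84672
Delta mod 17 = 5

Delta = 5 (mod 17)


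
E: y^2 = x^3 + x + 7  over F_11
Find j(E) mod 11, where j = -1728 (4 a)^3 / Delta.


Delta = -16(4 a^3 + 27 b^2) mod 11 = 9
-1728 * (4 a)^3 = -1728 * (4*1)^3 mod 11 = 2
j = 2 * 9^(-1) mod 11 = 10

j = 10 (mod 11)


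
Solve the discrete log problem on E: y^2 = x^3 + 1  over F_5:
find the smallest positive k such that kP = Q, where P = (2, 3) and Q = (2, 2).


Enumerate multiples of P until we hit Q = (2, 2):
  1P = (2, 3)
  2P = (0, 1)
  3P = (4, 0)
  4P = (0, 4)
  5P = (2, 2)
Match found at i = 5.

k = 5


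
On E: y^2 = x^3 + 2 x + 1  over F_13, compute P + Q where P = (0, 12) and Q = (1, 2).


P != Q, so use the chord formula.
s = (y2 - y1) / (x2 - x1) = (3) / (1) mod 13 = 3
x3 = s^2 - x1 - x2 mod 13 = 3^2 - 0 - 1 = 8
y3 = s (x1 - x3) - y1 mod 13 = 3 * (0 - 8) - 12 = 3

P + Q = (8, 3)


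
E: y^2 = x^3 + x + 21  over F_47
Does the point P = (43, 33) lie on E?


Check whether y^2 = x^3 + 1 x + 21 (mod 47) for (x, y) = (43, 33).
LHS: y^2 = 33^2 mod 47 = 8
RHS: x^3 + 1 x + 21 = 43^3 + 1*43 + 21 mod 47 = 0
LHS != RHS

No, not on the curve


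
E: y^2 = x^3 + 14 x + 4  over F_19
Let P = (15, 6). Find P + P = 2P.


Doubling: s = (3 x1^2 + a) / (2 y1)
s = (3*15^2 + 14) / (2*6) mod 19 = 2
x3 = s^2 - 2 x1 mod 19 = 2^2 - 2*15 = 12
y3 = s (x1 - x3) - y1 mod 19 = 2 * (15 - 12) - 6 = 0

2P = (12, 0)


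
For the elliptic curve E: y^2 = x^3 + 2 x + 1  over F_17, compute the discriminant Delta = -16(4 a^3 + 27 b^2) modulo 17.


4 a^3 + 27 b^2 = 4*2^3 + 27*1^2 = 32 + 27 = 59
Delta = -16 * (59) = -944
Delta mod 17 = 8

Delta = 8 (mod 17)


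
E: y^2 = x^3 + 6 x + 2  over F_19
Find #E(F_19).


For each x in F_19, count y with y^2 = x^3 + 6 x + 2 mod 19:
  x = 1: RHS = 9, y in [3, 16]  -> 2 point(s)
  x = 3: RHS = 9, y in [3, 16]  -> 2 point(s)
  x = 5: RHS = 5, y in [9, 10]  -> 2 point(s)
  x = 6: RHS = 7, y in [8, 11]  -> 2 point(s)
  x = 7: RHS = 7, y in [8, 11]  -> 2 point(s)
  x = 8: RHS = 11, y in [7, 12]  -> 2 point(s)
  x = 9: RHS = 6, y in [5, 14]  -> 2 point(s)
  x = 10: RHS = 17, y in [6, 13]  -> 2 point(s)
  x = 12: RHS = 16, y in [4, 15]  -> 2 point(s)
  x = 13: RHS = 16, y in [4, 15]  -> 2 point(s)
  x = 15: RHS = 9, y in [3, 16]  -> 2 point(s)
  x = 17: RHS = 1, y in [1, 18]  -> 2 point(s)
Affine points: 24. Add the point at infinity: total = 25.

#E(F_19) = 25


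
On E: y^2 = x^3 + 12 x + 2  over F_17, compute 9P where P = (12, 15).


k = 9 = 1001_2 (binary, LSB first: 1001)
Double-and-add from P = (12, 15):
  bit 0 = 1: acc = O + (12, 15) = (12, 15)
  bit 1 = 0: acc unchanged = (12, 15)
  bit 2 = 0: acc unchanged = (12, 15)
  bit 3 = 1: acc = (12, 15) + (6, 1) = (12, 2)

9P = (12, 2)


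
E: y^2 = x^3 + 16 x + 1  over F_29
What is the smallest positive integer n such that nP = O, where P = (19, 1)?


Compute successive multiples of P until we hit O:
  1P = (19, 1)
  2P = (15, 22)
  3P = (28, 10)
  4P = (12, 6)
  5P = (21, 17)
  6P = (24, 17)
  7P = (9, 2)
  8P = (10, 1)
  ... (continuing to 30P)
  30P = O

ord(P) = 30


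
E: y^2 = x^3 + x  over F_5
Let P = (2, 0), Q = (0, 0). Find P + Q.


P != Q, so use the chord formula.
s = (y2 - y1) / (x2 - x1) = (0) / (3) mod 5 = 0
x3 = s^2 - x1 - x2 mod 5 = 0^2 - 2 - 0 = 3
y3 = s (x1 - x3) - y1 mod 5 = 0 * (2 - 3) - 0 = 0

P + Q = (3, 0)


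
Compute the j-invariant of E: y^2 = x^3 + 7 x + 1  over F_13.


Delta = -16(4 a^3 + 27 b^2) mod 13 = 2
-1728 * (4 a)^3 = -1728 * (4*7)^3 mod 13 = 8
j = 8 * 2^(-1) mod 13 = 4

j = 4 (mod 13)


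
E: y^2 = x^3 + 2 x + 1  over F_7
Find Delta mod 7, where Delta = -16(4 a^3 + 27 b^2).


4 a^3 + 27 b^2 = 4*2^3 + 27*1^2 = 32 + 27 = 59
Delta = -16 * (59) = -944
Delta mod 7 = 1

Delta = 1 (mod 7)


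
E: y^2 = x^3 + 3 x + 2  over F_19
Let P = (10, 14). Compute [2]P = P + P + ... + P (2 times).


k = 2 = 10_2 (binary, LSB first: 01)
Double-and-add from P = (10, 14):
  bit 0 = 0: acc unchanged = O
  bit 1 = 1: acc = O + (3, 0) = (3, 0)

2P = (3, 0)


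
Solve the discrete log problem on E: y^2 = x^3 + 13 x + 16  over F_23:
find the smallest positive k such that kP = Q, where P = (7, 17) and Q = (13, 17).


Enumerate multiples of P until we hit Q = (13, 17):
  1P = (7, 17)
  2P = (13, 17)
Match found at i = 2.

k = 2


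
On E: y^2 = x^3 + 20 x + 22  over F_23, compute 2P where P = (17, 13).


Doubling: s = (3 x1^2 + a) / (2 y1)
s = (3*17^2 + 20) / (2*13) mod 23 = 12
x3 = s^2 - 2 x1 mod 23 = 12^2 - 2*17 = 18
y3 = s (x1 - x3) - y1 mod 23 = 12 * (17 - 18) - 13 = 21

2P = (18, 21)


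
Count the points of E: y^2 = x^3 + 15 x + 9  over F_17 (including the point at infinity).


For each x in F_17, count y with y^2 = x^3 + 15 x + 9 mod 17:
  x = 0: RHS = 9, y in [3, 14]  -> 2 point(s)
  x = 1: RHS = 8, y in [5, 12]  -> 2 point(s)
  x = 2: RHS = 13, y in [8, 9]  -> 2 point(s)
  x = 3: RHS = 13, y in [8, 9]  -> 2 point(s)
  x = 6: RHS = 9, y in [3, 14]  -> 2 point(s)
  x = 7: RHS = 15, y in [7, 10]  -> 2 point(s)
  x = 11: RHS = 9, y in [3, 14]  -> 2 point(s)
  x = 12: RHS = 13, y in [8, 9]  -> 2 point(s)
  x = 13: RHS = 4, y in [2, 15]  -> 2 point(s)
Affine points: 18. Add the point at infinity: total = 19.

#E(F_17) = 19


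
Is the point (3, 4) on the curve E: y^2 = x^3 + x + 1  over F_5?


Check whether y^2 = x^3 + 1 x + 1 (mod 5) for (x, y) = (3, 4).
LHS: y^2 = 4^2 mod 5 = 1
RHS: x^3 + 1 x + 1 = 3^3 + 1*3 + 1 mod 5 = 1
LHS = RHS

Yes, on the curve


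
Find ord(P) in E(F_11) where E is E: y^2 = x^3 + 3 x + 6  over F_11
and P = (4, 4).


Compute successive multiples of P until we hit O:
  1P = (4, 4)
  2P = (6, 8)
  3P = (5, 5)
  4P = (3, 8)
  5P = (9, 5)
  6P = (2, 3)
  7P = (8, 5)
  8P = (8, 6)
  ... (continuing to 15P)
  15P = O

ord(P) = 15


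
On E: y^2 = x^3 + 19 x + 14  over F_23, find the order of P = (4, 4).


Compute successive multiples of P until we hit O:
  1P = (4, 4)
  2P = (5, 2)
  3P = (18, 1)
  4P = (19, 14)
  5P = (3, 12)
  6P = (11, 6)
  7P = (17, 12)
  8P = (10, 10)
  ... (continuing to 17P)
  17P = O

ord(P) = 17


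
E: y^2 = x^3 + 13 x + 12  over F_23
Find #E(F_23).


For each x in F_23, count y with y^2 = x^3 + 13 x + 12 mod 23:
  x = 0: RHS = 12, y in [9, 14]  -> 2 point(s)
  x = 1: RHS = 3, y in [7, 16]  -> 2 point(s)
  x = 2: RHS = 0, y in [0]  -> 1 point(s)
  x = 3: RHS = 9, y in [3, 20]  -> 2 point(s)
  x = 4: RHS = 13, y in [6, 17]  -> 2 point(s)
  x = 5: RHS = 18, y in [8, 15]  -> 2 point(s)
  x = 7: RHS = 9, y in [3, 20]  -> 2 point(s)
  x = 13: RHS = 9, y in [3, 20]  -> 2 point(s)
  x = 18: RHS = 6, y in [11, 12]  -> 2 point(s)
  x = 21: RHS = 1, y in [1, 22]  -> 2 point(s)
Affine points: 19. Add the point at infinity: total = 20.

#E(F_23) = 20


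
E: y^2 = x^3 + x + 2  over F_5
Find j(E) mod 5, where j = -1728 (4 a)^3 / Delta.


Delta = -16(4 a^3 + 27 b^2) mod 5 = 3
-1728 * (4 a)^3 = -1728 * (4*1)^3 mod 5 = 3
j = 3 * 3^(-1) mod 5 = 1

j = 1 (mod 5)


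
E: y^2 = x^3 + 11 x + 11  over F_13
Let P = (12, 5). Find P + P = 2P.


Doubling: s = (3 x1^2 + a) / (2 y1)
s = (3*12^2 + 11) / (2*5) mod 13 = 4
x3 = s^2 - 2 x1 mod 13 = 4^2 - 2*12 = 5
y3 = s (x1 - x3) - y1 mod 13 = 4 * (12 - 5) - 5 = 10

2P = (5, 10)


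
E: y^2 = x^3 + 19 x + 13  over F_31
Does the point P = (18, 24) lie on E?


Check whether y^2 = x^3 + 19 x + 13 (mod 31) for (x, y) = (18, 24).
LHS: y^2 = 24^2 mod 31 = 18
RHS: x^3 + 19 x + 13 = 18^3 + 19*18 + 13 mod 31 = 18
LHS = RHS

Yes, on the curve


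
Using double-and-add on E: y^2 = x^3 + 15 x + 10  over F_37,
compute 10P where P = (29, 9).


k = 10 = 1010_2 (binary, LSB first: 0101)
Double-and-add from P = (29, 9):
  bit 0 = 0: acc unchanged = O
  bit 1 = 1: acc = O + (28, 21) = (28, 21)
  bit 2 = 0: acc unchanged = (28, 21)
  bit 3 = 1: acc = (28, 21) + (35, 3) = (1, 10)

10P = (1, 10)


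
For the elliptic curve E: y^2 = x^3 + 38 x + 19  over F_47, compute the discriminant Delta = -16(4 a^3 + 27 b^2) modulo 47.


4 a^3 + 27 b^2 = 4*38^3 + 27*19^2 = 219488 + 9747 = 229235
Delta = -16 * (229235) = -3667760
Delta mod 47 = 26

Delta = 26 (mod 47)


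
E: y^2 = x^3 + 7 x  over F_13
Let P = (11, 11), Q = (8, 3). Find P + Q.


P != Q, so use the chord formula.
s = (y2 - y1) / (x2 - x1) = (5) / (10) mod 13 = 7
x3 = s^2 - x1 - x2 mod 13 = 7^2 - 11 - 8 = 4
y3 = s (x1 - x3) - y1 mod 13 = 7 * (11 - 4) - 11 = 12

P + Q = (4, 12)


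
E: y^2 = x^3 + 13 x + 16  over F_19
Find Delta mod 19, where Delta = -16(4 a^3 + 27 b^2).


4 a^3 + 27 b^2 = 4*13^3 + 27*16^2 = 8788 + 6912 = 15700
Delta = -16 * (15700) = -251200
Delta mod 19 = 18

Delta = 18 (mod 19)


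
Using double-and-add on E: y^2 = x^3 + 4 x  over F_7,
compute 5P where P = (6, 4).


k = 5 = 101_2 (binary, LSB first: 101)
Double-and-add from P = (6, 4):
  bit 0 = 1: acc = O + (6, 4) = (6, 4)
  bit 1 = 0: acc unchanged = (6, 4)
  bit 2 = 1: acc = (6, 4) + (0, 0) = (3, 5)

5P = (3, 5)


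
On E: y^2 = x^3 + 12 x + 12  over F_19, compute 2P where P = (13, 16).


Doubling: s = (3 x1^2 + a) / (2 y1)
s = (3*13^2 + 12) / (2*16) mod 19 = 18
x3 = s^2 - 2 x1 mod 19 = 18^2 - 2*13 = 13
y3 = s (x1 - x3) - y1 mod 19 = 18 * (13 - 13) - 16 = 3

2P = (13, 3)


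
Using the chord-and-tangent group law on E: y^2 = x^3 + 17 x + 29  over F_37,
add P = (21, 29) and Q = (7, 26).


P != Q, so use the chord formula.
s = (y2 - y1) / (x2 - x1) = (34) / (23) mod 37 = 24
x3 = s^2 - x1 - x2 mod 37 = 24^2 - 21 - 7 = 30
y3 = s (x1 - x3) - y1 mod 37 = 24 * (21 - 30) - 29 = 14

P + Q = (30, 14)


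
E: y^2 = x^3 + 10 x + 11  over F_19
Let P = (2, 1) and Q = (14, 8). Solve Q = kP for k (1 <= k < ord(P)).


Enumerate multiples of P until we hit Q = (14, 8):
  1P = (2, 1)
  2P = (3, 7)
  3P = (12, 15)
  4P = (10, 3)
  5P = (13, 1)
  6P = (4, 18)
  7P = (14, 11)
  8P = (0, 7)
  9P = (7, 14)
  10P = (16, 12)
  11P = (18, 0)
  12P = (16, 7)
  13P = (7, 5)
  14P = (0, 12)
  15P = (14, 8)
Match found at i = 15.

k = 15


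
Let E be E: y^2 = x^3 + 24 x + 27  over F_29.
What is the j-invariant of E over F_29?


Delta = -16(4 a^3 + 27 b^2) mod 29 = 8
-1728 * (4 a)^3 = -1728 * (4*24)^3 mod 29 = 19
j = 19 * 8^(-1) mod 29 = 6

j = 6 (mod 29)


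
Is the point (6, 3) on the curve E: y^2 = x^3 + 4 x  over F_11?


Check whether y^2 = x^3 + 4 x + 0 (mod 11) for (x, y) = (6, 3).
LHS: y^2 = 3^2 mod 11 = 9
RHS: x^3 + 4 x + 0 = 6^3 + 4*6 + 0 mod 11 = 9
LHS = RHS

Yes, on the curve


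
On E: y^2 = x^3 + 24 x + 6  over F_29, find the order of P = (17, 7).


Compute successive multiples of P until we hit O:
  1P = (17, 7)
  2P = (19, 19)
  3P = (0, 8)
  4P = (11, 8)
  5P = (26, 9)
  6P = (24, 14)
  7P = (18, 21)
  8P = (16, 7)
  ... (continuing to 30P)
  30P = O

ord(P) = 30


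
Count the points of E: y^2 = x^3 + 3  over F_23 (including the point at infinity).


For each x in F_23, count y with y^2 = x^3 + 0 x + 3 mod 23:
  x = 0: RHS = 3, y in [7, 16]  -> 2 point(s)
  x = 1: RHS = 4, y in [2, 21]  -> 2 point(s)
  x = 5: RHS = 13, y in [6, 17]  -> 2 point(s)
  x = 6: RHS = 12, y in [9, 14]  -> 2 point(s)
  x = 7: RHS = 1, y in [1, 22]  -> 2 point(s)
  x = 8: RHS = 9, y in [3, 20]  -> 2 point(s)
  x = 11: RHS = 0, y in [0]  -> 1 point(s)
  x = 12: RHS = 6, y in [11, 12]  -> 2 point(s)
  x = 18: RHS = 16, y in [4, 19]  -> 2 point(s)
  x = 19: RHS = 8, y in [10, 13]  -> 2 point(s)
  x = 21: RHS = 18, y in [8, 15]  -> 2 point(s)
  x = 22: RHS = 2, y in [5, 18]  -> 2 point(s)
Affine points: 23. Add the point at infinity: total = 24.

#E(F_23) = 24


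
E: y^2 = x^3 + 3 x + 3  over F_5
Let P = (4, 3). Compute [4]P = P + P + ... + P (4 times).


k = 4 = 100_2 (binary, LSB first: 001)
Double-and-add from P = (4, 3):
  bit 0 = 0: acc unchanged = O
  bit 1 = 0: acc unchanged = O
  bit 2 = 1: acc = O + (4, 2) = (4, 2)

4P = (4, 2)


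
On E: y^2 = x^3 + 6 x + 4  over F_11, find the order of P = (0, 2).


Compute successive multiples of P until we hit O:
  1P = (0, 2)
  2P = (5, 7)
  3P = (7, 2)
  4P = (4, 9)
  5P = (8, 6)
  6P = (6, 6)
  7P = (3, 7)
  8P = (1, 0)
  ... (continuing to 16P)
  16P = O

ord(P) = 16


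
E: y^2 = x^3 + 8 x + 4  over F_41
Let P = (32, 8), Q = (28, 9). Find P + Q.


P != Q, so use the chord formula.
s = (y2 - y1) / (x2 - x1) = (1) / (37) mod 41 = 10
x3 = s^2 - x1 - x2 mod 41 = 10^2 - 32 - 28 = 40
y3 = s (x1 - x3) - y1 mod 41 = 10 * (32 - 40) - 8 = 35

P + Q = (40, 35)


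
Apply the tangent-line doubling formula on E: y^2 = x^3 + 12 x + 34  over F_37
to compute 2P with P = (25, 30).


Doubling: s = (3 x1^2 + a) / (2 y1)
s = (3*25^2 + 12) / (2*30) mod 37 = 0
x3 = s^2 - 2 x1 mod 37 = 0^2 - 2*25 = 24
y3 = s (x1 - x3) - y1 mod 37 = 0 * (25 - 24) - 30 = 7

2P = (24, 7)


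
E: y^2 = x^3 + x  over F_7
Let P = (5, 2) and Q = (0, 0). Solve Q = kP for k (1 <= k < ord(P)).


Enumerate multiples of P until we hit Q = (0, 0):
  1P = (5, 2)
  2P = (1, 4)
  3P = (3, 4)
  4P = (0, 0)
Match found at i = 4.

k = 4


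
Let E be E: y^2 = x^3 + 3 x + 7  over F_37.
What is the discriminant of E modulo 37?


4 a^3 + 27 b^2 = 4*3^3 + 27*7^2 = 108 + 1323 = 1431
Delta = -16 * (1431) = -22896
Delta mod 37 = 7

Delta = 7 (mod 37)


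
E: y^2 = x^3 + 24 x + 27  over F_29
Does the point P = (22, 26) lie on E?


Check whether y^2 = x^3 + 24 x + 27 (mod 29) for (x, y) = (22, 26).
LHS: y^2 = 26^2 mod 29 = 9
RHS: x^3 + 24 x + 27 = 22^3 + 24*22 + 27 mod 29 = 9
LHS = RHS

Yes, on the curve


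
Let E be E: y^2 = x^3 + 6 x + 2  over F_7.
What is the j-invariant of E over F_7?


Delta = -16(4 a^3 + 27 b^2) mod 7 = 2
-1728 * (4 a)^3 = -1728 * (4*6)^3 mod 7 = 6
j = 6 * 2^(-1) mod 7 = 3

j = 3 (mod 7)


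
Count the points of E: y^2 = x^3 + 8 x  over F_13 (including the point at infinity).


For each x in F_13, count y with y^2 = x^3 + 8 x + 0 mod 13:
  x = 0: RHS = 0, y in [0]  -> 1 point(s)
  x = 1: RHS = 9, y in [3, 10]  -> 2 point(s)
  x = 3: RHS = 12, y in [5, 8]  -> 2 point(s)
  x = 5: RHS = 9, y in [3, 10]  -> 2 point(s)
  x = 6: RHS = 4, y in [2, 11]  -> 2 point(s)
  x = 7: RHS = 9, y in [3, 10]  -> 2 point(s)
  x = 8: RHS = 4, y in [2, 11]  -> 2 point(s)
  x = 10: RHS = 1, y in [1, 12]  -> 2 point(s)
  x = 12: RHS = 4, y in [2, 11]  -> 2 point(s)
Affine points: 17. Add the point at infinity: total = 18.

#E(F_13) = 18


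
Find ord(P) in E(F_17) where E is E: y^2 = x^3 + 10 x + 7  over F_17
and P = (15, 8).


Compute successive multiples of P until we hit O:
  1P = (15, 8)
  2P = (12, 11)
  3P = (8, 2)
  4P = (10, 6)
  5P = (1, 1)
  6P = (14, 1)
  7P = (3, 8)
  8P = (16, 9)
  ... (continuing to 21P)
  21P = O

ord(P) = 21


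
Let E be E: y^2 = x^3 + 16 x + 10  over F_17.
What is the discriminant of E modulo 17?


4 a^3 + 27 b^2 = 4*16^3 + 27*10^2 = 16384 + 2700 = 19084
Delta = -16 * (19084) = -305344
Delta mod 17 = 10

Delta = 10 (mod 17)


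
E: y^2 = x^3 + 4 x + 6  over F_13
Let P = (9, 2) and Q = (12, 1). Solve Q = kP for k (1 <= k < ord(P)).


Enumerate multiples of P until we hit Q = (12, 1):
  1P = (9, 2)
  2P = (8, 11)
  3P = (12, 12)
  4P = (6, 8)
  5P = (2, 10)
  6P = (11, 4)
  7P = (7, 0)
  8P = (11, 9)
  9P = (2, 3)
  10P = (6, 5)
  11P = (12, 1)
Match found at i = 11.

k = 11


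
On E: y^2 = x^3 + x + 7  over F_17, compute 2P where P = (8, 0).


k = 2 = 10_2 (binary, LSB first: 01)
Double-and-add from P = (8, 0):
  bit 0 = 0: acc unchanged = O
  bit 1 = 1: acc = O + O = O

2P = O


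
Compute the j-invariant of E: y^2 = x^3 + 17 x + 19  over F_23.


Delta = -16(4 a^3 + 27 b^2) mod 23 = 12
-1728 * (4 a)^3 = -1728 * (4*17)^3 mod 23 = 3
j = 3 * 12^(-1) mod 23 = 6

j = 6 (mod 23)


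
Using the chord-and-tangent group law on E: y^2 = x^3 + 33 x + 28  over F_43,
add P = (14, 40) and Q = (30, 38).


P != Q, so use the chord formula.
s = (y2 - y1) / (x2 - x1) = (41) / (16) mod 43 = 16
x3 = s^2 - x1 - x2 mod 43 = 16^2 - 14 - 30 = 40
y3 = s (x1 - x3) - y1 mod 43 = 16 * (14 - 40) - 40 = 17

P + Q = (40, 17)


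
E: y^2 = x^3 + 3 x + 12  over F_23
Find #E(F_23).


For each x in F_23, count y with y^2 = x^3 + 3 x + 12 mod 23:
  x = 0: RHS = 12, y in [9, 14]  -> 2 point(s)
  x = 1: RHS = 16, y in [4, 19]  -> 2 point(s)
  x = 2: RHS = 3, y in [7, 16]  -> 2 point(s)
  x = 3: RHS = 2, y in [5, 18]  -> 2 point(s)
  x = 6: RHS = 16, y in [4, 19]  -> 2 point(s)
  x = 7: RHS = 8, y in [10, 13]  -> 2 point(s)
  x = 9: RHS = 9, y in [3, 20]  -> 2 point(s)
  x = 16: RHS = 16, y in [4, 19]  -> 2 point(s)
  x = 17: RHS = 8, y in [10, 13]  -> 2 point(s)
  x = 22: RHS = 8, y in [10, 13]  -> 2 point(s)
Affine points: 20. Add the point at infinity: total = 21.

#E(F_23) = 21


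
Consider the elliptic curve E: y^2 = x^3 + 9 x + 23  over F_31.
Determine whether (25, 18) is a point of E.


Check whether y^2 = x^3 + 9 x + 23 (mod 31) for (x, y) = (25, 18).
LHS: y^2 = 18^2 mod 31 = 14
RHS: x^3 + 9 x + 23 = 25^3 + 9*25 + 23 mod 31 = 1
LHS != RHS

No, not on the curve


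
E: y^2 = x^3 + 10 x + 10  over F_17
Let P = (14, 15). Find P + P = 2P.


Doubling: s = (3 x1^2 + a) / (2 y1)
s = (3*14^2 + 10) / (2*15) mod 17 = 12
x3 = s^2 - 2 x1 mod 17 = 12^2 - 2*14 = 14
y3 = s (x1 - x3) - y1 mod 17 = 12 * (14 - 14) - 15 = 2

2P = (14, 2)


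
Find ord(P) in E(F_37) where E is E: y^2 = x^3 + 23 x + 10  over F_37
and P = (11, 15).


Compute successive multiples of P until we hit O:
  1P = (11, 15)
  2P = (24, 20)
  3P = (12, 33)
  4P = (5, 19)
  5P = (5, 18)
  6P = (12, 4)
  7P = (24, 17)
  8P = (11, 22)
  ... (continuing to 9P)
  9P = O

ord(P) = 9


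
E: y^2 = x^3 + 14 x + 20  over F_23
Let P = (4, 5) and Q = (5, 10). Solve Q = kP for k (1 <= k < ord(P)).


Enumerate multiples of P until we hit Q = (5, 10):
  1P = (4, 5)
  2P = (1, 9)
  3P = (7, 22)
  4P = (16, 19)
  5P = (5, 13)
  6P = (9, 1)
  7P = (18, 20)
  8P = (14, 4)
  9P = (8, 0)
  10P = (14, 19)
  11P = (18, 3)
  12P = (9, 22)
  13P = (5, 10)
Match found at i = 13.

k = 13


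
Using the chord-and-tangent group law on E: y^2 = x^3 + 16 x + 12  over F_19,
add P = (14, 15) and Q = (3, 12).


P != Q, so use the chord formula.
s = (y2 - y1) / (x2 - x1) = (16) / (8) mod 19 = 2
x3 = s^2 - x1 - x2 mod 19 = 2^2 - 14 - 3 = 6
y3 = s (x1 - x3) - y1 mod 19 = 2 * (14 - 6) - 15 = 1

P + Q = (6, 1)


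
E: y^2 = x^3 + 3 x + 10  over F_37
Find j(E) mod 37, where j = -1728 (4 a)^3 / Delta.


Delta = -16(4 a^3 + 27 b^2) mod 37 = 27
-1728 * (4 a)^3 = -1728 * (4*3)^3 mod 37 = 27
j = 27 * 27^(-1) mod 37 = 1

j = 1 (mod 37)


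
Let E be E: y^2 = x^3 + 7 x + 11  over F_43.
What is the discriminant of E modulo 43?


4 a^3 + 27 b^2 = 4*7^3 + 27*11^2 = 1372 + 3267 = 4639
Delta = -16 * (4639) = -74224
Delta mod 43 = 37

Delta = 37 (mod 43)


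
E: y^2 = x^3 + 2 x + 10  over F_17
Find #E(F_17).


For each x in F_17, count y with y^2 = x^3 + 2 x + 10 mod 17:
  x = 1: RHS = 13, y in [8, 9]  -> 2 point(s)
  x = 3: RHS = 9, y in [3, 14]  -> 2 point(s)
  x = 5: RHS = 9, y in [3, 14]  -> 2 point(s)
  x = 6: RHS = 0, y in [0]  -> 1 point(s)
  x = 9: RHS = 9, y in [3, 14]  -> 2 point(s)
  x = 15: RHS = 15, y in [7, 10]  -> 2 point(s)
Affine points: 11. Add the point at infinity: total = 12.

#E(F_17) = 12


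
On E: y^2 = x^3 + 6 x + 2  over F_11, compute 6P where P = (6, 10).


k = 6 = 110_2 (binary, LSB first: 011)
Double-and-add from P = (6, 10):
  bit 0 = 0: acc unchanged = O
  bit 1 = 1: acc = O + (3, 6) = (3, 6)
  bit 2 = 1: acc = (3, 6) + (5, 5) = (6, 1)

6P = (6, 1)


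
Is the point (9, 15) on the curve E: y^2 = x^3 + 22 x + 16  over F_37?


Check whether y^2 = x^3 + 22 x + 16 (mod 37) for (x, y) = (9, 15).
LHS: y^2 = 15^2 mod 37 = 3
RHS: x^3 + 22 x + 16 = 9^3 + 22*9 + 16 mod 37 = 18
LHS != RHS

No, not on the curve


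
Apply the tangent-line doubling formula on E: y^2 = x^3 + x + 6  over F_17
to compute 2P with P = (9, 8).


Doubling: s = (3 x1^2 + a) / (2 y1)
s = (3*9^2 + 1) / (2*8) mod 17 = 11
x3 = s^2 - 2 x1 mod 17 = 11^2 - 2*9 = 1
y3 = s (x1 - x3) - y1 mod 17 = 11 * (9 - 1) - 8 = 12

2P = (1, 12)


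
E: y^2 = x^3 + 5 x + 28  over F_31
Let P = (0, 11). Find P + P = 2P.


Doubling: s = (3 x1^2 + a) / (2 y1)
s = (3*0^2 + 5) / (2*11) mod 31 = 27
x3 = s^2 - 2 x1 mod 31 = 27^2 - 2*0 = 16
y3 = s (x1 - x3) - y1 mod 31 = 27 * (0 - 16) - 11 = 22

2P = (16, 22)
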